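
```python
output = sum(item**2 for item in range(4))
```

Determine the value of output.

Step 1: Compute item**2 for each item in range(4):
  item=0: 0**2 = 0
  item=1: 1**2 = 1
  item=2: 2**2 = 4
  item=3: 3**2 = 9
Step 2: sum = 0 + 1 + 4 + 9 = 14.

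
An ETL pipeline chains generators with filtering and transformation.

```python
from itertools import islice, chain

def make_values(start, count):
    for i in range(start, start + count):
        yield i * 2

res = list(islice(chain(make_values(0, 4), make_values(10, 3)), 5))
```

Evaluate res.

Step 1: make_values(0, 4) yields [0, 2, 4, 6].
Step 2: make_values(10, 3) yields [20, 22, 24].
Step 3: chain concatenates: [0, 2, 4, 6, 20, 22, 24].
Step 4: islice takes first 5: [0, 2, 4, 6, 20].
Therefore res = [0, 2, 4, 6, 20].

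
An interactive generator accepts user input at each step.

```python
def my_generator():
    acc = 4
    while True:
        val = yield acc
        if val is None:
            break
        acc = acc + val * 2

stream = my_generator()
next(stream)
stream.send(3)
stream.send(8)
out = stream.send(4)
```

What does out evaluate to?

Step 1: next() -> yield acc=4.
Step 2: send(3) -> val=3, acc = 4 + 3*2 = 10, yield 10.
Step 3: send(8) -> val=8, acc = 10 + 8*2 = 26, yield 26.
Step 4: send(4) -> val=4, acc = 26 + 4*2 = 34, yield 34.
Therefore out = 34.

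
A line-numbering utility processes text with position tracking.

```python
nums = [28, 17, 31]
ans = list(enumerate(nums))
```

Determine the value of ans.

Step 1: enumerate pairs each element with its index:
  (0, 28)
  (1, 17)
  (2, 31)
Therefore ans = [(0, 28), (1, 17), (2, 31)].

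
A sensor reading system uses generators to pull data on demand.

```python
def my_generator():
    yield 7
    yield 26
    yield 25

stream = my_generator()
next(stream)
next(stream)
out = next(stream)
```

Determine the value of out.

Step 1: my_generator() creates a generator.
Step 2: next(stream) yields 7 (consumed and discarded).
Step 3: next(stream) yields 26 (consumed and discarded).
Step 4: next(stream) yields 25, assigned to out.
Therefore out = 25.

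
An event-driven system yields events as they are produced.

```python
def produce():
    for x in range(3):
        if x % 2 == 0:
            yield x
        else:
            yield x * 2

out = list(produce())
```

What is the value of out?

Step 1: For each x in range(3), yield x if even, else x*2:
  x=0 (even): yield 0
  x=1 (odd): yield 1*2 = 2
  x=2 (even): yield 2
Therefore out = [0, 2, 2].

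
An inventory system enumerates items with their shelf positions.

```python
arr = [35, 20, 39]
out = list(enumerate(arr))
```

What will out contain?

Step 1: enumerate pairs each element with its index:
  (0, 35)
  (1, 20)
  (2, 39)
Therefore out = [(0, 35), (1, 20), (2, 39)].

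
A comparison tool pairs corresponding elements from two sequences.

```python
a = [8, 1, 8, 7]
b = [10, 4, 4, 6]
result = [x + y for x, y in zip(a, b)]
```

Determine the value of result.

Step 1: Add corresponding elements:
  8 + 10 = 18
  1 + 4 = 5
  8 + 4 = 12
  7 + 6 = 13
Therefore result = [18, 5, 12, 13].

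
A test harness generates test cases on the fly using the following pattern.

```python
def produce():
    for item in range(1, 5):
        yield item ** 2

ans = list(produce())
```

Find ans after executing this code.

Step 1: For each item in range(1, 5), yield item**2:
  item=1: yield 1**2 = 1
  item=2: yield 2**2 = 4
  item=3: yield 3**2 = 9
  item=4: yield 4**2 = 16
Therefore ans = [1, 4, 9, 16].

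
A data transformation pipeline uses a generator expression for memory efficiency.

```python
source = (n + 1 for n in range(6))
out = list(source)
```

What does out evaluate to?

Step 1: For each n in range(6), compute n+1:
  n=0: 0+1 = 1
  n=1: 1+1 = 2
  n=2: 2+1 = 3
  n=3: 3+1 = 4
  n=4: 4+1 = 5
  n=5: 5+1 = 6
Therefore out = [1, 2, 3, 4, 5, 6].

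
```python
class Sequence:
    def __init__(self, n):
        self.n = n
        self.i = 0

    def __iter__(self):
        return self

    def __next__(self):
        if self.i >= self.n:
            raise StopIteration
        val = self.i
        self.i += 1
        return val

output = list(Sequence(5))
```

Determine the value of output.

Step 1: Sequence(5) creates an iterator counting 0 to 4.
Step 2: list() consumes all values: [0, 1, 2, 3, 4].
Therefore output = [0, 1, 2, 3, 4].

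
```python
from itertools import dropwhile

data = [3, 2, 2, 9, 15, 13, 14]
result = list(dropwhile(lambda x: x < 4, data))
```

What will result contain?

Step 1: dropwhile drops elements while < 4:
  3 < 4: dropped
  2 < 4: dropped
  2 < 4: dropped
  9: kept (dropping stopped)
Step 2: Remaining elements kept regardless of condition.
Therefore result = [9, 15, 13, 14].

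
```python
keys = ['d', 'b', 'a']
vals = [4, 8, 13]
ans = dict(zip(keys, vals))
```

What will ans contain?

Step 1: zip pairs keys with values:
  'd' -> 4
  'b' -> 8
  'a' -> 13
Therefore ans = {'d': 4, 'b': 8, 'a': 13}.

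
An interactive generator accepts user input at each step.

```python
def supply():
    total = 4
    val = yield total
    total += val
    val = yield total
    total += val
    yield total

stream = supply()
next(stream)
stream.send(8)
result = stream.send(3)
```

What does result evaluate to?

Step 1: next() -> yield total=4.
Step 2: send(8) -> val=8, total = 4+8 = 12, yield 12.
Step 3: send(3) -> val=3, total = 12+3 = 15, yield 15.
Therefore result = 15.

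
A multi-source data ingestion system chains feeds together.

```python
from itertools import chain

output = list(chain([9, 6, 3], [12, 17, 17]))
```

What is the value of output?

Step 1: chain() concatenates iterables: [9, 6, 3] + [12, 17, 17].
Therefore output = [9, 6, 3, 12, 17, 17].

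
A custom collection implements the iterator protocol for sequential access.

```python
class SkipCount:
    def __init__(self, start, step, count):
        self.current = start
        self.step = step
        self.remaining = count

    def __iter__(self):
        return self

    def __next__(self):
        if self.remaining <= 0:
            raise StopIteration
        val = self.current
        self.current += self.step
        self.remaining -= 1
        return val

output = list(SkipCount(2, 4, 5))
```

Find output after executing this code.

Step 1: SkipCount starts at 2, increments by 4, for 5 steps:
  Yield 2, then current += 4
  Yield 6, then current += 4
  Yield 10, then current += 4
  Yield 14, then current += 4
  Yield 18, then current += 4
Therefore output = [2, 6, 10, 14, 18].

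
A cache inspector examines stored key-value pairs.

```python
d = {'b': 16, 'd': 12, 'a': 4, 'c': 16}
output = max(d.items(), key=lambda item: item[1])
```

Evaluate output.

Step 1: Find item with maximum value:
  ('b', 16)
  ('d', 12)
  ('a', 4)
  ('c', 16)
Step 2: Maximum value is 16 at key 'b'.
Therefore output = ('b', 16).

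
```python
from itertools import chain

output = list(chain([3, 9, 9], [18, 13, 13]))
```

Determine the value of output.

Step 1: chain() concatenates iterables: [3, 9, 9] + [18, 13, 13].
Therefore output = [3, 9, 9, 18, 13, 13].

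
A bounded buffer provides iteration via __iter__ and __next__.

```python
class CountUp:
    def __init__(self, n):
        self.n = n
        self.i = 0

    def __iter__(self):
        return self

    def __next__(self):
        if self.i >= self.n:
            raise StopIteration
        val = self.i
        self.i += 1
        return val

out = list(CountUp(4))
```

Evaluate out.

Step 1: CountUp(4) creates an iterator counting 0 to 3.
Step 2: list() consumes all values: [0, 1, 2, 3].
Therefore out = [0, 1, 2, 3].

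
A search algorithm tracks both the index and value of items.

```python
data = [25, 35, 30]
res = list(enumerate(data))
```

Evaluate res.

Step 1: enumerate pairs each element with its index:
  (0, 25)
  (1, 35)
  (2, 30)
Therefore res = [(0, 25), (1, 35), (2, 30)].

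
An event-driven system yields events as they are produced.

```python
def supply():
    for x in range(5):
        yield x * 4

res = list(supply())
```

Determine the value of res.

Step 1: For each x in range(5), yield x * 4:
  x=0: yield 0 * 4 = 0
  x=1: yield 1 * 4 = 4
  x=2: yield 2 * 4 = 8
  x=3: yield 3 * 4 = 12
  x=4: yield 4 * 4 = 16
Therefore res = [0, 4, 8, 12, 16].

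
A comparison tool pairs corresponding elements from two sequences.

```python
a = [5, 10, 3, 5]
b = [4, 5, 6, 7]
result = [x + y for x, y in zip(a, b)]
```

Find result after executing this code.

Step 1: Add corresponding elements:
  5 + 4 = 9
  10 + 5 = 15
  3 + 6 = 9
  5 + 7 = 12
Therefore result = [9, 15, 9, 12].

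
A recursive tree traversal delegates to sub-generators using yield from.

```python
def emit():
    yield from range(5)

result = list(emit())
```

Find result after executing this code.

Step 1: yield from delegates to the iterable, yielding each element.
Step 2: Collected values: [0, 1, 2, 3, 4].
Therefore result = [0, 1, 2, 3, 4].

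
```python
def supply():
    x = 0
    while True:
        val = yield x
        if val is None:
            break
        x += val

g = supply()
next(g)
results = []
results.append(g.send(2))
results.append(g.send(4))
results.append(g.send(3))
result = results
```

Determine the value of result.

Step 1: next(g) -> yield 0.
Step 2: send(2) -> x = 2, yield 2.
Step 3: send(4) -> x = 6, yield 6.
Step 4: send(3) -> x = 9, yield 9.
Therefore result = [2, 6, 9].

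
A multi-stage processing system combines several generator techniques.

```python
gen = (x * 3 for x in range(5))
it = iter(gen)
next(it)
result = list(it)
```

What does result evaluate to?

Step 1: Generator produces [0, 3, 6, 9, 12].
Step 2: next(it) consumes first element (0).
Step 3: list(it) collects remaining: [3, 6, 9, 12].
Therefore result = [3, 6, 9, 12].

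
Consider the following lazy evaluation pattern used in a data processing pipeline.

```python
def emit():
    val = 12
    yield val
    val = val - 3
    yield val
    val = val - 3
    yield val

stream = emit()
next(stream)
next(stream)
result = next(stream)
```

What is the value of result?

Step 1: Trace through generator execution:
  Yield 1: val starts at 12, yield 12
  Yield 2: val = 12 - 3 = 9, yield 9
  Yield 3: val = 9 - 3 = 6, yield 6
Step 2: First next() gets 12, second next() gets the second value, third next() yields 6.
Therefore result = 6.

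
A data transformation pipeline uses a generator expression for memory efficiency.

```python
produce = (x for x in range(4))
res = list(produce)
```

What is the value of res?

Step 1: Generator expression iterates range(4): [0, 1, 2, 3].
Step 2: list() collects all values.
Therefore res = [0, 1, 2, 3].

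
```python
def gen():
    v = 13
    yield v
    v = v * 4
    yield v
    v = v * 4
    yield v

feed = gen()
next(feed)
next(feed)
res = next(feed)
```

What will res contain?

Step 1: Trace through generator execution:
  Yield 1: v starts at 13, yield 13
  Yield 2: v = 13 * 4 = 52, yield 52
  Yield 3: v = 52 * 4 = 208, yield 208
Step 2: First next() gets 13, second next() gets the second value, third next() yields 208.
Therefore res = 208.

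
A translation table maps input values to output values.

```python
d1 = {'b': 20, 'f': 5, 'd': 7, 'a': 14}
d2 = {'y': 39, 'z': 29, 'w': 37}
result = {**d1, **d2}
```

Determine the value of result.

Step 1: Merge d1 and d2 (d2 values override on key conflicts).
Step 2: d1 has keys ['b', 'f', 'd', 'a'], d2 has keys ['y', 'z', 'w'].
Therefore result = {'b': 20, 'f': 5, 'd': 7, 'a': 14, 'y': 39, 'z': 29, 'w': 37}.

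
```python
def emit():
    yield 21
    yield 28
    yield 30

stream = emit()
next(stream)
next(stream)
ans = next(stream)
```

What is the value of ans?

Step 1: emit() creates a generator.
Step 2: next(stream) yields 21 (consumed and discarded).
Step 3: next(stream) yields 28 (consumed and discarded).
Step 4: next(stream) yields 30, assigned to ans.
Therefore ans = 30.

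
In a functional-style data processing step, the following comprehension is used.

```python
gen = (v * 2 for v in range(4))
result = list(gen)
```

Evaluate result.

Step 1: For each v in range(4), compute v*2:
  v=0: 0*2 = 0
  v=1: 1*2 = 2
  v=2: 2*2 = 4
  v=3: 3*2 = 6
Therefore result = [0, 2, 4, 6].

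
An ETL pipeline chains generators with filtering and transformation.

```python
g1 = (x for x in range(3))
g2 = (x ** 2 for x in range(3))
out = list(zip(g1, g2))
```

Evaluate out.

Step 1: g1 produces [0, 1, 2].
Step 2: g2 produces [0, 1, 4].
Step 3: zip pairs them: [(0, 0), (1, 1), (2, 4)].
Therefore out = [(0, 0), (1, 1), (2, 4)].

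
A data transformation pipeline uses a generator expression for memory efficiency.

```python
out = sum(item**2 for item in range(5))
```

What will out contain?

Step 1: Compute item**2 for each item in range(5):
  item=0: 0**2 = 0
  item=1: 1**2 = 1
  item=2: 2**2 = 4
  item=3: 3**2 = 9
  item=4: 4**2 = 16
Step 2: sum = 0 + 1 + 4 + 9 + 16 = 30.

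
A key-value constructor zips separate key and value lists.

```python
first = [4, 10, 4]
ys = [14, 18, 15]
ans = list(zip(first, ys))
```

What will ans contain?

Step 1: zip pairs elements at same index:
  Index 0: (4, 14)
  Index 1: (10, 18)
  Index 2: (4, 15)
Therefore ans = [(4, 14), (10, 18), (4, 15)].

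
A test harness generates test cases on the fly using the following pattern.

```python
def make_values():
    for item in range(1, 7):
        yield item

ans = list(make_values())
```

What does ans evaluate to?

Step 1: The generator yields each value from range(1, 7).
Step 2: list() consumes all yields: [1, 2, 3, 4, 5, 6].
Therefore ans = [1, 2, 3, 4, 5, 6].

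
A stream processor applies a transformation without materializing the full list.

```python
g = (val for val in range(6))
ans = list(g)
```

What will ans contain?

Step 1: Generator expression iterates range(6): [0, 1, 2, 3, 4, 5].
Step 2: list() collects all values.
Therefore ans = [0, 1, 2, 3, 4, 5].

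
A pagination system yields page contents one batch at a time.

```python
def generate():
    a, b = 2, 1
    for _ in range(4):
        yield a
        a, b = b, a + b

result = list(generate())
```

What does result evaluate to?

Step 1: Fibonacci-like sequence starting with a=2, b=1:
  Iteration 1: yield a=2, then a,b = 1,3
  Iteration 2: yield a=1, then a,b = 3,4
  Iteration 3: yield a=3, then a,b = 4,7
  Iteration 4: yield a=4, then a,b = 7,11
Therefore result = [2, 1, 3, 4].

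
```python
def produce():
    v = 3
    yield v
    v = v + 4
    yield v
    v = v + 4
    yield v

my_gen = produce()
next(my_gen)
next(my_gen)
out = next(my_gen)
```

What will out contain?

Step 1: Trace through generator execution:
  Yield 1: v starts at 3, yield 3
  Yield 2: v = 3 + 4 = 7, yield 7
  Yield 3: v = 7 + 4 = 11, yield 11
Step 2: First next() gets 3, second next() gets the second value, third next() yields 11.
Therefore out = 11.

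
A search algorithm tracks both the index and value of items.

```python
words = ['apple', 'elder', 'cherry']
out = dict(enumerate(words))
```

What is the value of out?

Step 1: enumerate pairs indices with words:
  0 -> 'apple'
  1 -> 'elder'
  2 -> 'cherry'
Therefore out = {0: 'apple', 1: 'elder', 2: 'cherry'}.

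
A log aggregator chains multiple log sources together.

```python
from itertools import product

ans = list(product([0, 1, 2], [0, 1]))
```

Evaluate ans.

Step 1: product([0, 1, 2], [0, 1]) gives all pairs:
  (0, 0)
  (0, 1)
  (1, 0)
  (1, 1)
  (2, 0)
  (2, 1)
Therefore ans = [(0, 0), (0, 1), (1, 0), (1, 1), (2, 0), (2, 1)].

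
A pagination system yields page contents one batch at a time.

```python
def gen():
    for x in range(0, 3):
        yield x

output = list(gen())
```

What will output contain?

Step 1: The generator yields each value from range(0, 3).
Step 2: list() consumes all yields: [0, 1, 2].
Therefore output = [0, 1, 2].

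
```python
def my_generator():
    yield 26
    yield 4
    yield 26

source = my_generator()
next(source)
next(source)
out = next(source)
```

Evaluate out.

Step 1: my_generator() creates a generator.
Step 2: next(source) yields 26 (consumed and discarded).
Step 3: next(source) yields 4 (consumed and discarded).
Step 4: next(source) yields 26, assigned to out.
Therefore out = 26.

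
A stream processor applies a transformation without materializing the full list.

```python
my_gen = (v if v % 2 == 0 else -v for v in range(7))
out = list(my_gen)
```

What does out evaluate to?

Step 1: For each v in range(7), yield v if even, else -v:
  v=0: even, yield 0
  v=1: odd, yield -1
  v=2: even, yield 2
  v=3: odd, yield -3
  v=4: even, yield 4
  v=5: odd, yield -5
  v=6: even, yield 6
Therefore out = [0, -1, 2, -3, 4, -5, 6].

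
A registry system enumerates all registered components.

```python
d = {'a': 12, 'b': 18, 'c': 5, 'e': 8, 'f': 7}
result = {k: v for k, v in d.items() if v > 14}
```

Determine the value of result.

Step 1: Filter items where value > 14:
  'a': 12 <= 14: removed
  'b': 18 > 14: kept
  'c': 5 <= 14: removed
  'e': 8 <= 14: removed
  'f': 7 <= 14: removed
Therefore result = {'b': 18}.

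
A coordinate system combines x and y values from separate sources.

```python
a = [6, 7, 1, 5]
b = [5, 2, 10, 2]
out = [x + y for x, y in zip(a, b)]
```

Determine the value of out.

Step 1: Add corresponding elements:
  6 + 5 = 11
  7 + 2 = 9
  1 + 10 = 11
  5 + 2 = 7
Therefore out = [11, 9, 11, 7].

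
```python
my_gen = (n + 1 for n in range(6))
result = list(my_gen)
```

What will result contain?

Step 1: For each n in range(6), compute n+1:
  n=0: 0+1 = 1
  n=1: 1+1 = 2
  n=2: 2+1 = 3
  n=3: 3+1 = 4
  n=4: 4+1 = 5
  n=5: 5+1 = 6
Therefore result = [1, 2, 3, 4, 5, 6].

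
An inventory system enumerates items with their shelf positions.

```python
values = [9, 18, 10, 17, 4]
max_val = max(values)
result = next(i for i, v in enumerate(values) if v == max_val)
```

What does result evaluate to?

Step 1: max([9, 18, 10, 17, 4]) = 18.
Step 2: Find first index where value == 18:
  Index 0: 9 != 18
  Index 1: 18 == 18, found!
Therefore result = 1.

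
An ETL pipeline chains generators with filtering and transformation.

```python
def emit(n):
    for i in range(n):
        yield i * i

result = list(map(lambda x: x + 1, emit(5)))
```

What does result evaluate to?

Step 1: emit(5) yields squares: [0, 1, 4, 9, 16].
Step 2: map adds 1 to each: [1, 2, 5, 10, 17].
Therefore result = [1, 2, 5, 10, 17].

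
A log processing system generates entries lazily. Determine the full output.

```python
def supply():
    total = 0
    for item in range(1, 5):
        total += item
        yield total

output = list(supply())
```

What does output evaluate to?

Step 1: Generator accumulates running sum:
  item=1: total = 1, yield 1
  item=2: total = 3, yield 3
  item=3: total = 6, yield 6
  item=4: total = 10, yield 10
Therefore output = [1, 3, 6, 10].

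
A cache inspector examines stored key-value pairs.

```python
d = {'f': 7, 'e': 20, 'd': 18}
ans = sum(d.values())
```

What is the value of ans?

Step 1: d.values() = [7, 20, 18].
Step 2: sum = 45.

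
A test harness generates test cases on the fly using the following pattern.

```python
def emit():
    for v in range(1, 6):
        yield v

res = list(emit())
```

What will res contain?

Step 1: The generator yields each value from range(1, 6).
Step 2: list() consumes all yields: [1, 2, 3, 4, 5].
Therefore res = [1, 2, 3, 4, 5].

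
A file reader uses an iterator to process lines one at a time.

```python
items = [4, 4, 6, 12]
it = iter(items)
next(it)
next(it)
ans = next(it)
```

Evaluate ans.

Step 1: Create iterator over [4, 4, 6, 12].
Step 2: next() consumes 4.
Step 3: next() consumes 4.
Step 4: next() returns 6.
Therefore ans = 6.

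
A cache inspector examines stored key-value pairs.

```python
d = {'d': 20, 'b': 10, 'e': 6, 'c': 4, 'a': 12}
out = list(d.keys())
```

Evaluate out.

Step 1: d.keys() returns the dictionary keys in insertion order.
Therefore out = ['d', 'b', 'e', 'c', 'a'].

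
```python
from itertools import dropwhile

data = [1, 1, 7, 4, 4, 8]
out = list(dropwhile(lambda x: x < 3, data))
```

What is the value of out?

Step 1: dropwhile drops elements while < 3:
  1 < 3: dropped
  1 < 3: dropped
  7: kept (dropping stopped)
Step 2: Remaining elements kept regardless of condition.
Therefore out = [7, 4, 4, 8].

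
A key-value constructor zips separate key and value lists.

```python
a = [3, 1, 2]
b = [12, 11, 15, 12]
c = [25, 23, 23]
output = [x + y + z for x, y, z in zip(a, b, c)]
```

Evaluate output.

Step 1: zip three lists (truncates to shortest, len=3):
  3 + 12 + 25 = 40
  1 + 11 + 23 = 35
  2 + 15 + 23 = 40
Therefore output = [40, 35, 40].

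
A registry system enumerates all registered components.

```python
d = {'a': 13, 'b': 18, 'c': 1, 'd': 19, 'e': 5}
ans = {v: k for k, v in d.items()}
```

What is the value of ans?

Step 1: Invert dict (swap keys and values):
  'a': 13 -> 13: 'a'
  'b': 18 -> 18: 'b'
  'c': 1 -> 1: 'c'
  'd': 19 -> 19: 'd'
  'e': 5 -> 5: 'e'
Therefore ans = {13: 'a', 18: 'b', 1: 'c', 19: 'd', 5: 'e'}.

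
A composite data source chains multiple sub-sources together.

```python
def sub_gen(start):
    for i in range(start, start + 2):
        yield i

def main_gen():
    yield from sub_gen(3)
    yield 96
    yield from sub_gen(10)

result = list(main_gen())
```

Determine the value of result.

Step 1: main_gen() delegates to sub_gen(3):
  yield 3
  yield 4
Step 2: yield 96
Step 3: Delegates to sub_gen(10):
  yield 10
  yield 11
Therefore result = [3, 4, 96, 10, 11].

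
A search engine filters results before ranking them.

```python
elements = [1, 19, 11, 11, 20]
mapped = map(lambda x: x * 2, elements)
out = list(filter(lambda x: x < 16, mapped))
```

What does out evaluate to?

Step 1: Map x * 2:
  1 -> 2
  19 -> 38
  11 -> 22
  11 -> 22
  20 -> 40
Step 2: Filter for < 16:
  2: kept
  38: removed
  22: removed
  22: removed
  40: removed
Therefore out = [2].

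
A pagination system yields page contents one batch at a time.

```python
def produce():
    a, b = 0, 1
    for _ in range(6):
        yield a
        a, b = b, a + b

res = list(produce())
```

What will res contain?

Step 1: Fibonacci-like sequence starting with a=0, b=1:
  Iteration 1: yield a=0, then a,b = 1,1
  Iteration 2: yield a=1, then a,b = 1,2
  Iteration 3: yield a=1, then a,b = 2,3
  Iteration 4: yield a=2, then a,b = 3,5
  Iteration 5: yield a=3, then a,b = 5,8
  Iteration 6: yield a=5, then a,b = 8,13
Therefore res = [0, 1, 1, 2, 3, 5].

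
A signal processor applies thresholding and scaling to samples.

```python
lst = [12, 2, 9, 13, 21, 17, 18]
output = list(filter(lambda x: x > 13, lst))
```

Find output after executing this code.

Step 1: Filter elements > 13:
  12: removed
  2: removed
  9: removed
  13: removed
  21: kept
  17: kept
  18: kept
Therefore output = [21, 17, 18].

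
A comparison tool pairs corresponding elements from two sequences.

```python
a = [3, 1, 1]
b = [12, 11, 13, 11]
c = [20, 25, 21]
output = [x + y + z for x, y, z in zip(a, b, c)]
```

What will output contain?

Step 1: zip three lists (truncates to shortest, len=3):
  3 + 12 + 20 = 35
  1 + 11 + 25 = 37
  1 + 13 + 21 = 35
Therefore output = [35, 37, 35].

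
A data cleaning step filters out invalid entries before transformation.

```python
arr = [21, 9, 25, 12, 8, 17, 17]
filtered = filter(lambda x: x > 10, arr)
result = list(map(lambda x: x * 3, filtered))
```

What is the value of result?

Step 1: Filter arr for elements > 10:
  21: kept
  9: removed
  25: kept
  12: kept
  8: removed
  17: kept
  17: kept
Step 2: Map x * 3 on filtered [21, 25, 12, 17, 17]:
  21 -> 63
  25 -> 75
  12 -> 36
  17 -> 51
  17 -> 51
Therefore result = [63, 75, 36, 51, 51].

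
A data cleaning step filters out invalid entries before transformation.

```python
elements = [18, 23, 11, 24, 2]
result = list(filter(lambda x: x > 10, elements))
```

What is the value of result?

Step 1: Filter elements > 10:
  18: kept
  23: kept
  11: kept
  24: kept
  2: removed
Therefore result = [18, 23, 11, 24].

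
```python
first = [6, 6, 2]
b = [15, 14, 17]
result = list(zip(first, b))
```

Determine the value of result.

Step 1: zip pairs elements at same index:
  Index 0: (6, 15)
  Index 1: (6, 14)
  Index 2: (2, 17)
Therefore result = [(6, 15), (6, 14), (2, 17)].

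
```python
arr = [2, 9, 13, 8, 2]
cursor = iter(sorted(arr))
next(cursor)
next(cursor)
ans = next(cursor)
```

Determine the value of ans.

Step 1: sorted([2, 9, 13, 8, 2]) = [2, 2, 8, 9, 13].
Step 2: Create iterator and skip 2 elements.
Step 3: next() returns 8.
Therefore ans = 8.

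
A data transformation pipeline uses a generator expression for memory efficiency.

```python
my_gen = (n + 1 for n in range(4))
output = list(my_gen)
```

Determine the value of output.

Step 1: For each n in range(4), compute n+1:
  n=0: 0+1 = 1
  n=1: 1+1 = 2
  n=2: 2+1 = 3
  n=3: 3+1 = 4
Therefore output = [1, 2, 3, 4].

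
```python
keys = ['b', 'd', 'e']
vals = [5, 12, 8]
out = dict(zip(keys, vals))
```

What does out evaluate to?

Step 1: zip pairs keys with values:
  'b' -> 5
  'd' -> 12
  'e' -> 8
Therefore out = {'b': 5, 'd': 12, 'e': 8}.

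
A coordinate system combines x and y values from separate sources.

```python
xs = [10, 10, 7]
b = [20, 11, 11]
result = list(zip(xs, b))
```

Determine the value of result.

Step 1: zip pairs elements at same index:
  Index 0: (10, 20)
  Index 1: (10, 11)
  Index 2: (7, 11)
Therefore result = [(10, 20), (10, 11), (7, 11)].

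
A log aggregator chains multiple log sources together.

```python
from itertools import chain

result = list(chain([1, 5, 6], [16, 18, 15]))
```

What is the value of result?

Step 1: chain() concatenates iterables: [1, 5, 6] + [16, 18, 15].
Therefore result = [1, 5, 6, 16, 18, 15].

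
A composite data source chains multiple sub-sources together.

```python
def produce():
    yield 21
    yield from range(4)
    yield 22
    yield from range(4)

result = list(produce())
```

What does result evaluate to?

Step 1: Trace yields in order:
  yield 21
  yield 0
  yield 1
  yield 2
  yield 3
  yield 22
  yield 0
  yield 1
  yield 2
  yield 3
Therefore result = [21, 0, 1, 2, 3, 22, 0, 1, 2, 3].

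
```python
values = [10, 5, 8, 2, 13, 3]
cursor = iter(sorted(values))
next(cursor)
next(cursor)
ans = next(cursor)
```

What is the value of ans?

Step 1: sorted([10, 5, 8, 2, 13, 3]) = [2, 3, 5, 8, 10, 13].
Step 2: Create iterator and skip 2 elements.
Step 3: next() returns 5.
Therefore ans = 5.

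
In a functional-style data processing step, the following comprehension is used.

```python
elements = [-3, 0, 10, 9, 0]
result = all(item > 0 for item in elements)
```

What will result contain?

Step 1: Check item > 0 for each element in [-3, 0, 10, 9, 0]:
  -3 > 0: False
  0 > 0: False
  10 > 0: True
  9 > 0: True
  0 > 0: False
Step 2: all() returns False.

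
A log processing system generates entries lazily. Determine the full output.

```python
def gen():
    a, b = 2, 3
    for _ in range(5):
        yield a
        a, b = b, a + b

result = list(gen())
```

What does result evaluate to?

Step 1: Fibonacci-like sequence starting with a=2, b=3:
  Iteration 1: yield a=2, then a,b = 3,5
  Iteration 2: yield a=3, then a,b = 5,8
  Iteration 3: yield a=5, then a,b = 8,13
  Iteration 4: yield a=8, then a,b = 13,21
  Iteration 5: yield a=13, then a,b = 21,34
Therefore result = [2, 3, 5, 8, 13].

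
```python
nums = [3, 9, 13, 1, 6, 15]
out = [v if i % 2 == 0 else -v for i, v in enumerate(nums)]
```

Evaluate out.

Step 1: For each (i, v), keep v if i is even, negate if odd:
  i=0 (even): keep 3
  i=1 (odd): negate to -9
  i=2 (even): keep 13
  i=3 (odd): negate to -1
  i=4 (even): keep 6
  i=5 (odd): negate to -15
Therefore out = [3, -9, 13, -1, 6, -15].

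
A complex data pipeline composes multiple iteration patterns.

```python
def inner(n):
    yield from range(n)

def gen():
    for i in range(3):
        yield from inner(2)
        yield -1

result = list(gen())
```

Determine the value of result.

Step 1: For each i in range(3):
  i=0: yield from inner(2) -> [0, 1], then yield -1
  i=1: yield from inner(2) -> [0, 1], then yield -1
  i=2: yield from inner(2) -> [0, 1], then yield -1
Therefore result = [0, 1, -1, 0, 1, -1, 0, 1, -1].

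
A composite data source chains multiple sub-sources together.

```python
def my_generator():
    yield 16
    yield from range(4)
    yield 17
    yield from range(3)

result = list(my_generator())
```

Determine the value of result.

Step 1: Trace yields in order:
  yield 16
  yield 0
  yield 1
  yield 2
  yield 3
  yield 17
  yield 0
  yield 1
  yield 2
Therefore result = [16, 0, 1, 2, 3, 17, 0, 1, 2].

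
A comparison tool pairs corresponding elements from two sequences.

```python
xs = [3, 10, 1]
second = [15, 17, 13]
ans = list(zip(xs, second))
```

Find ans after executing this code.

Step 1: zip pairs elements at same index:
  Index 0: (3, 15)
  Index 1: (10, 17)
  Index 2: (1, 13)
Therefore ans = [(3, 15), (10, 17), (1, 13)].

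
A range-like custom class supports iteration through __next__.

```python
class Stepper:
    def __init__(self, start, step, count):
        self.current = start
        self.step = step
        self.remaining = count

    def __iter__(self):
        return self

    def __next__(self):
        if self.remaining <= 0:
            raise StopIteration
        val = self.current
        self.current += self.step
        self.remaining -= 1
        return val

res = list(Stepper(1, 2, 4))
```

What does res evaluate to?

Step 1: Stepper starts at 1, increments by 2, for 4 steps:
  Yield 1, then current += 2
  Yield 3, then current += 2
  Yield 5, then current += 2
  Yield 7, then current += 2
Therefore res = [1, 3, 5, 7].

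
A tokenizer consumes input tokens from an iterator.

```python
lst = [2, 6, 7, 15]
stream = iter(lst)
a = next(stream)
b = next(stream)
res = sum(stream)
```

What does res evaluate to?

Step 1: Create iterator over [2, 6, 7, 15].
Step 2: a = next() = 2, b = next() = 6.
Step 3: sum() of remaining [7, 15] = 22.
Therefore res = 22.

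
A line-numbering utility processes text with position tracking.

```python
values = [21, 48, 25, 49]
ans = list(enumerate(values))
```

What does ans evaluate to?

Step 1: enumerate pairs each element with its index:
  (0, 21)
  (1, 48)
  (2, 25)
  (3, 49)
Therefore ans = [(0, 21), (1, 48), (2, 25), (3, 49)].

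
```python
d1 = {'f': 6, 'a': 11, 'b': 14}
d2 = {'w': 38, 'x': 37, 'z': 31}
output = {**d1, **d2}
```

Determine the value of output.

Step 1: Merge d1 and d2 (d2 values override on key conflicts).
Step 2: d1 has keys ['f', 'a', 'b'], d2 has keys ['w', 'x', 'z'].
Therefore output = {'f': 6, 'a': 11, 'b': 14, 'w': 38, 'x': 37, 'z': 31}.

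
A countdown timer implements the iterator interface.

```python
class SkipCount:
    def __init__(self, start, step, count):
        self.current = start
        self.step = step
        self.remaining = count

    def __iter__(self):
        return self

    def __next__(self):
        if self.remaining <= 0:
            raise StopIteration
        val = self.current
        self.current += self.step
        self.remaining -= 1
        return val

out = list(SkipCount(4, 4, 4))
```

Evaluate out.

Step 1: SkipCount starts at 4, increments by 4, for 4 steps:
  Yield 4, then current += 4
  Yield 8, then current += 4
  Yield 12, then current += 4
  Yield 16, then current += 4
Therefore out = [4, 8, 12, 16].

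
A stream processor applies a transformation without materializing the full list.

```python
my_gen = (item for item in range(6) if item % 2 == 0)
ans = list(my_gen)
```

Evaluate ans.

Step 1: Filter range(6) keeping only even values:
  item=0: even, included
  item=1: odd, excluded
  item=2: even, included
  item=3: odd, excluded
  item=4: even, included
  item=5: odd, excluded
Therefore ans = [0, 2, 4].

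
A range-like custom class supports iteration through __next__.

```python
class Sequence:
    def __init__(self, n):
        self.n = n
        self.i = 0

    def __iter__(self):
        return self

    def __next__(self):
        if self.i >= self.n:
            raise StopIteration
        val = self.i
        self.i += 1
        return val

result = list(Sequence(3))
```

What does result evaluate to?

Step 1: Sequence(3) creates an iterator counting 0 to 2.
Step 2: list() consumes all values: [0, 1, 2].
Therefore result = [0, 1, 2].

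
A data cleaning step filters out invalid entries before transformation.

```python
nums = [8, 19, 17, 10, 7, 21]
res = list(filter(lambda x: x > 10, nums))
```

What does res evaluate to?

Step 1: Filter elements > 10:
  8: removed
  19: kept
  17: kept
  10: removed
  7: removed
  21: kept
Therefore res = [19, 17, 21].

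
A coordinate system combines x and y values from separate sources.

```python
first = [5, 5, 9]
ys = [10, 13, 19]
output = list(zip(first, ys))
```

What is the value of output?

Step 1: zip pairs elements at same index:
  Index 0: (5, 10)
  Index 1: (5, 13)
  Index 2: (9, 19)
Therefore output = [(5, 10), (5, 13), (9, 19)].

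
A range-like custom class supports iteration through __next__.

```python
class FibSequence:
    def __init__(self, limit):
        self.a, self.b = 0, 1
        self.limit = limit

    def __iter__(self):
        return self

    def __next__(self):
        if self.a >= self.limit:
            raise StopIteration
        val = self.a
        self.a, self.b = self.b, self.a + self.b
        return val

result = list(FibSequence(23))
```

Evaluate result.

Step 1: Fibonacci-like sequence (a=0, b=1) until >= 23:
  Yield 0, then a,b = 1,1
  Yield 1, then a,b = 1,2
  Yield 1, then a,b = 2,3
  Yield 2, then a,b = 3,5
  Yield 3, then a,b = 5,8
  Yield 5, then a,b = 8,13
  Yield 8, then a,b = 13,21
  Yield 13, then a,b = 21,34
  Yield 21, then a,b = 34,55
Step 2: 34 >= 23, stop.
Therefore result = [0, 1, 1, 2, 3, 5, 8, 13, 21].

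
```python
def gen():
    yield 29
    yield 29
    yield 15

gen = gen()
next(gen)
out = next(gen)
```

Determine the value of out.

Step 1: gen() creates a generator.
Step 2: next(gen) yields 29 (consumed and discarded).
Step 3: next(gen) yields 29, assigned to out.
Therefore out = 29.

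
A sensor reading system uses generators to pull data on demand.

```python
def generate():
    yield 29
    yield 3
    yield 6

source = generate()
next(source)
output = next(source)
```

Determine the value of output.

Step 1: generate() creates a generator.
Step 2: next(source) yields 29 (consumed and discarded).
Step 3: next(source) yields 3, assigned to output.
Therefore output = 3.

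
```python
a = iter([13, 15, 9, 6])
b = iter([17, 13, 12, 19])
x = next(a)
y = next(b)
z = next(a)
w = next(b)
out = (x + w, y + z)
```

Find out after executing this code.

Step 1: a iterates [13, 15, 9, 6], b iterates [17, 13, 12, 19].
Step 2: x = next(a) = 13, y = next(b) = 17.
Step 3: z = next(a) = 15, w = next(b) = 13.
Step 4: out = (13 + 13, 17 + 15) = (26, 32).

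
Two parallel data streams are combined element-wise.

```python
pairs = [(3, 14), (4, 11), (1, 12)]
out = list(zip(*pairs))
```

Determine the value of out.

Step 1: zip(*pairs) transposes: unzips [(3, 14), (4, 11), (1, 12)] into separate sequences.
Step 2: First elements: (3, 4, 1), second elements: (14, 11, 12).
Therefore out = [(3, 4, 1), (14, 11, 12)].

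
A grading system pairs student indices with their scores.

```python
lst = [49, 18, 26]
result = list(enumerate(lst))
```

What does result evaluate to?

Step 1: enumerate pairs each element with its index:
  (0, 49)
  (1, 18)
  (2, 26)
Therefore result = [(0, 49), (1, 18), (2, 26)].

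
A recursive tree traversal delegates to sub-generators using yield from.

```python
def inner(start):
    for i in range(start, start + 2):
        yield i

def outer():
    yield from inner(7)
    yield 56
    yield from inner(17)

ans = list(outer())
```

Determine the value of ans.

Step 1: outer() delegates to inner(7):
  yield 7
  yield 8
Step 2: yield 56
Step 3: Delegates to inner(17):
  yield 17
  yield 18
Therefore ans = [7, 8, 56, 17, 18].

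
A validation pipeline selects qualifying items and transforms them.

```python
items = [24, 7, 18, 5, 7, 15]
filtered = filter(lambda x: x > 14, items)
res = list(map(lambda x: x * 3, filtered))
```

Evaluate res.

Step 1: Filter items for elements > 14:
  24: kept
  7: removed
  18: kept
  5: removed
  7: removed
  15: kept
Step 2: Map x * 3 on filtered [24, 18, 15]:
  24 -> 72
  18 -> 54
  15 -> 45
Therefore res = [72, 54, 45].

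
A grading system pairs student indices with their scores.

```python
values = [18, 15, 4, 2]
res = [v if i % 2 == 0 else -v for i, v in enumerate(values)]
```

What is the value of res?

Step 1: For each (i, v), keep v if i is even, negate if odd:
  i=0 (even): keep 18
  i=1 (odd): negate to -15
  i=2 (even): keep 4
  i=3 (odd): negate to -2
Therefore res = [18, -15, 4, -2].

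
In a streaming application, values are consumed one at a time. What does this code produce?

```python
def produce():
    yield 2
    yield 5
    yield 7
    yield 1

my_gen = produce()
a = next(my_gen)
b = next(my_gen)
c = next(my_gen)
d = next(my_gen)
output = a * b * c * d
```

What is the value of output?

Step 1: Create generator and consume all values:
  a = next(my_gen) = 2
  b = next(my_gen) = 5
  c = next(my_gen) = 7
  d = next(my_gen) = 1
Step 2: output = 2 * 5 * 7 * 1 = 70.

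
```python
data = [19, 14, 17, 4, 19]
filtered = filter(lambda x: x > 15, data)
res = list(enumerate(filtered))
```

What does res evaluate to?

Step 1: Filter [19, 14, 17, 4, 19] for > 15: [19, 17, 19].
Step 2: enumerate re-indexes from 0: [(0, 19), (1, 17), (2, 19)].
Therefore res = [(0, 19), (1, 17), (2, 19)].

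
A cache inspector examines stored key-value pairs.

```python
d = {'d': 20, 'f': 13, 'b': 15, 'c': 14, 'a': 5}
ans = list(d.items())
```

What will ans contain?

Step 1: d.items() returns (key, value) pairs in insertion order.
Therefore ans = [('d', 20), ('f', 13), ('b', 15), ('c', 14), ('a', 5)].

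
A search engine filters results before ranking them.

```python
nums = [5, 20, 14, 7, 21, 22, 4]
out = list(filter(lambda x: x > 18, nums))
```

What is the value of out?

Step 1: Filter elements > 18:
  5: removed
  20: kept
  14: removed
  7: removed
  21: kept
  22: kept
  4: removed
Therefore out = [20, 21, 22].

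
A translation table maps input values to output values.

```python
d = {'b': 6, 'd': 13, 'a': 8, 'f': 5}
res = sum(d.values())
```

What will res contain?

Step 1: d.values() = [6, 13, 8, 5].
Step 2: sum = 32.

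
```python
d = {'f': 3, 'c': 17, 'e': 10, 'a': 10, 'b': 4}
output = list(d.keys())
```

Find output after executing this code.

Step 1: d.keys() returns the dictionary keys in insertion order.
Therefore output = ['f', 'c', 'e', 'a', 'b'].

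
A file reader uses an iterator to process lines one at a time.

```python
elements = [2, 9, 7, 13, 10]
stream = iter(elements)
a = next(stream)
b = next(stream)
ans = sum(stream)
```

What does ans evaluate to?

Step 1: Create iterator over [2, 9, 7, 13, 10].
Step 2: a = next() = 2, b = next() = 9.
Step 3: sum() of remaining [7, 13, 10] = 30.
Therefore ans = 30.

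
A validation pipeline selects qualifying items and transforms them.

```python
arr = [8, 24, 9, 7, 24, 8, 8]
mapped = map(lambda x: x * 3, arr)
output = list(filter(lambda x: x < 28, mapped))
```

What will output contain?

Step 1: Map x * 3:
  8 -> 24
  24 -> 72
  9 -> 27
  7 -> 21
  24 -> 72
  8 -> 24
  8 -> 24
Step 2: Filter for < 28:
  24: kept
  72: removed
  27: kept
  21: kept
  72: removed
  24: kept
  24: kept
Therefore output = [24, 27, 21, 24, 24].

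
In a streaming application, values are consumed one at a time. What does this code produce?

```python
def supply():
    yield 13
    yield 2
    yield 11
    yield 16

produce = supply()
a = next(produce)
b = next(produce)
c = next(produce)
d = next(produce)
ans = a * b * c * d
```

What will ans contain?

Step 1: Create generator and consume all values:
  a = next(produce) = 13
  b = next(produce) = 2
  c = next(produce) = 11
  d = next(produce) = 16
Step 2: ans = 13 * 2 * 11 * 16 = 4576.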